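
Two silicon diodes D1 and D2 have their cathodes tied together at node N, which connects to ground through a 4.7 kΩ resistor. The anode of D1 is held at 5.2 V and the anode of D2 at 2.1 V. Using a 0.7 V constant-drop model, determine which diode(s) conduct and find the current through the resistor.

Only D1 conducts; I_R ≈ 0.96 mA

Assume both conduct. Then node N would need to be at both 5.2−0.7 = 4.5 V and 2.1−0.7 = 1.4 V, which is impossible.
Assume only D1 conducts: V_N = 5.2 − 0.7 = 4.5 V, so I_R = 4.5/4.7 = 0.957 mA.
Check D2: its anode-to-cathode voltage is 2.1 − 4.5 = -2.4 V < 0.7 V, so it is off. The assumption is consistent.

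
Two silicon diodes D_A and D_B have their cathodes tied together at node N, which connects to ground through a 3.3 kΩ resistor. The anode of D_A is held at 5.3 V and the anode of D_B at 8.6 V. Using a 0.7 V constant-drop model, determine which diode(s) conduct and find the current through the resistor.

Only D_B conducts; I_R ≈ 2.4 mA

Assume both conduct. Then node N would need to be at both 5.3−0.7 = 4.6 V and 8.6−0.7 = 7.9 V, which is impossible.
Assume only D_B conducts: V_N = 8.6 − 0.7 = 7.9 V, so I_R = 7.9/3.3 = 2.39 mA.
Check D_A: its anode-to-cathode voltage is 5.3 − 7.9 = -2.6 V < 0.7 V, so it is off. The assumption is consistent.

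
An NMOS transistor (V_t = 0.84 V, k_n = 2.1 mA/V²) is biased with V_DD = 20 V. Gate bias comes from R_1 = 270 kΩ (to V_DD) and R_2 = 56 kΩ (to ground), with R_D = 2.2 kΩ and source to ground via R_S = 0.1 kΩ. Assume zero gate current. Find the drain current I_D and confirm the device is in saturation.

I_D ≈ 4.7 mA

V_G = V_DD·R_2/(R_1+R_2) = 20×56/326 = 3.44 V.
Assume saturation: I_D = (k_n/2)(V_GS − V_t)² with V_GS = V_G − I_D·R_S = 3.44 − 0.1·I_D.
Substituting gives 0.0105·I_D² − 1.55·I_D + 7.07 = 0, with roots I_D = 4.73 or 142 mA.
The root I_D = 142 mA gives V_GS = -10.8 V ≤ V_t, so take I_D = 4.73 mA.
Then V_GS = 2.96 V and V_DS = V_DD − I_D(R_D+R_S) = 20 − 4.73×2.3 = 9.12 V.
Saturation requires V_DS ≥ V_GS − V_t = 2.12 V; 9.12 ≥ 2.12 ✓.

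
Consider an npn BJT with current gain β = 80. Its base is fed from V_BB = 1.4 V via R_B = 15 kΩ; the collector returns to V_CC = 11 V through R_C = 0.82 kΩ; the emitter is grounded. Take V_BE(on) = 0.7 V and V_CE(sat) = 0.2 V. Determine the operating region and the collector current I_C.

active; I_C ≈ 3.7 mA

Assume active. Base-emitter loop: I_B = (V_BB − V_BE)/R_B = (1.4 − 0.7)/15 = 0.0467 mA.
I_C = β·I_B = 80×0.0467 = 3.73 mA.
V_CE = V_CC − I_C·R_C = 11 − 3.73×0.82 = 7.94 V > V_CE(sat), so the active-region assumption holds.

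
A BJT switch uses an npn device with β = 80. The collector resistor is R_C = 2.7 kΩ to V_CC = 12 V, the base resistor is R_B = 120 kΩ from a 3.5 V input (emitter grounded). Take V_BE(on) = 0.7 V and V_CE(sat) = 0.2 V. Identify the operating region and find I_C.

Assume active. Base-emitter loop: I_B = (V_BB − V_BE)/R_B = (3.5 − 0.7)/120 = 0.0233 mA.
I_C = β·I_B = 80×0.0233 = 1.87 mA.
V_CE = V_CC − I_C·R_C = 12 − 1.87×2.7 = 6.96 V > V_CE(sat), so the active-region assumption holds.

active; I_C ≈ 1.9 mA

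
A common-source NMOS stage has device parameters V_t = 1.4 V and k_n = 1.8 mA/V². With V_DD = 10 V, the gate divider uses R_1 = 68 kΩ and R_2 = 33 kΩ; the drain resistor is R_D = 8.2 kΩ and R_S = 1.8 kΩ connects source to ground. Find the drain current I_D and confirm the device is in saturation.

I_D ≈ 0.59 mA

V_G = V_DD·R_2/(R_1+R_2) = 10×33/101 = 3.27 V.
Assume saturation: I_D = (k_n/2)(V_GS − V_t)² with V_GS = V_G − I_D·R_S = 3.27 − 1.8·I_D.
Substituting gives 2.92·I_D² − 7.05·I_D + 3.14 = 0, with roots I_D = 0.588 or 1.83 mA.
The root I_D = 1.83 mA gives V_GS = -0.0258 V ≤ V_t, so take I_D = 0.588 mA.
Then V_GS = 2.21 V and V_DS = V_DD − I_D(R_D+R_S) = 10 − 0.588×10 = 4.12 V.
Saturation requires V_DS ≥ V_GS − V_t = 0.808 V; 4.12 ≥ 0.808 ✓.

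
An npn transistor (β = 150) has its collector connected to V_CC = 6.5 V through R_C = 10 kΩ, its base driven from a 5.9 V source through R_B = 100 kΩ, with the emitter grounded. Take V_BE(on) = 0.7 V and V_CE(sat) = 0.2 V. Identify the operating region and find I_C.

Assume active: I_B = (5.9 − 0.7)/100 = 0.052 mA, giving I_C = β·I_B = 7.8 mA.
But then V_CE = 6.5 − 7.8×10 = -71.5 V < V_CE(sat) = 0.2 V — impossible in the active region.
So the transistor is saturated. With V_CE = 0.2 V, I_C = (V_CC − 0.2)/R_C = 6.3/10 = 0.63 mA.
Check: β·I_B = 7.8 mA > I_C = 0.63 mA, confirming saturation.

saturation; I_C ≈ 0.63 mA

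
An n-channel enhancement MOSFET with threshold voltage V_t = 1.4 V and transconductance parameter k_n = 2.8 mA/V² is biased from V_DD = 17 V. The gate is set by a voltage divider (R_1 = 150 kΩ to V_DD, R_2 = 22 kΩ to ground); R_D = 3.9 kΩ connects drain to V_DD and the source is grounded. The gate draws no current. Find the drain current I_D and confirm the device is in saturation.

V_G = V_DD·R_2/(R_1+R_2) = 17×22/172 = 2.17 V. With the source grounded, V_GS = V_G = 2.17 V.
Assume saturation: I_D = (k_n/2)(V_GS − V_t)² = (2.8/2)×(2.17 − 1.4)² = 1.4×0.774² = 0.84 mA.
V_DS = V_DD − I_D·R_D = 17 − 0.84×3.9 = 13.7 V.
Saturation requires V_DS ≥ V_GS − V_t = 0.774 V; 13.7 ≥ 0.774 ✓.

I_D ≈ 0.84 mA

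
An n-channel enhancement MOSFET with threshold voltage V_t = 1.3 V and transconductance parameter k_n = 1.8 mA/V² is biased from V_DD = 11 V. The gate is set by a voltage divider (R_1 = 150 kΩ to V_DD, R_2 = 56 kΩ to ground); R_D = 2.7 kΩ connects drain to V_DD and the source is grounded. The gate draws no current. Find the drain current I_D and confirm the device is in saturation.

V_G = V_DD·R_2/(R_1+R_2) = 11×56/206 = 2.99 V. With the source grounded, V_GS = V_G = 2.99 V.
Assume saturation: I_D = (k_n/2)(V_GS − V_t)² = (1.8/2)×(2.99 − 1.3)² = 0.9×1.69² = 2.57 mA.
V_DS = V_DD − I_D·R_D = 11 − 2.57×2.7 = 4.06 V.
Saturation requires V_DS ≥ V_GS − V_t = 1.69 V; 4.06 ≥ 1.69 ✓.

I_D ≈ 2.6 mA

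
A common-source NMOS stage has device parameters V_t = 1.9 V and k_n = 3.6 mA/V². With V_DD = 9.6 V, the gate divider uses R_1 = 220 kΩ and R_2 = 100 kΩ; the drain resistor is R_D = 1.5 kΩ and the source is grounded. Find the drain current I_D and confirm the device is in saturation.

I_D ≈ 2.2 mA

V_G = V_DD·R_2/(R_1+R_2) = 9.6×100/320 = 3 V. With the source grounded, V_GS = V_G = 3 V.
Assume saturation: I_D = (k_n/2)(V_GS − V_t)² = (3.6/2)×(3 − 1.9)² = 1.8×1.1² = 2.18 mA.
V_DS = V_DD − I_D·R_D = 9.6 − 2.18×1.5 = 6.33 V.
Saturation requires V_DS ≥ V_GS − V_t = 1.1 V; 6.33 ≥ 1.1 ✓.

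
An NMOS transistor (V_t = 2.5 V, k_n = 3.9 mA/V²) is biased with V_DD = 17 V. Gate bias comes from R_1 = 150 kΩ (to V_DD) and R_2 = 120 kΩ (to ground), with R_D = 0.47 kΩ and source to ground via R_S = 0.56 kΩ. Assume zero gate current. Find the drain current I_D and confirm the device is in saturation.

V_G = V_DD·R_2/(R_1+R_2) = 17×120/270 = 7.56 V.
Assume saturation: I_D = (k_n/2)(V_GS − V_t)² with V_GS = V_G − I_D·R_S = 7.56 − 0.56·I_D.
Substituting gives 0.612·I_D² − 12·I_D + 49.8 = 0, with roots I_D = 5.92 or 13.8 mA.
The root I_D = 13.8 mA gives V_GS = -0.158 V ≤ V_t, so take I_D = 5.92 mA.
Then V_GS = 4.24 V and V_DS = V_DD − I_D(R_D+R_S) = 17 − 5.92×1.03 = 10.9 V.
Saturation requires V_DS ≥ V_GS − V_t = 1.74 V; 10.9 ≥ 1.74 ✓.

I_D ≈ 5.9 mA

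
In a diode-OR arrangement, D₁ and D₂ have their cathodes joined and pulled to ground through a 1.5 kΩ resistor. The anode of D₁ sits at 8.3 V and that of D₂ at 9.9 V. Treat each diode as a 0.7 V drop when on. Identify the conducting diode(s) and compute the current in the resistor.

Only D₂ conducts; I_R ≈ 6.1 mA

Assume both conduct. Then node N would need to be at both 8.3−0.7 = 7.6 V and 9.9−0.7 = 9.2 V, which is impossible.
Assume only D₂ conducts: V_N = 9.9 − 0.7 = 9.2 V, so I_R = 9.2/1.5 = 6.13 mA.
Check D₁: its anode-to-cathode voltage is 8.3 − 9.2 = -0.9 V < 0.7 V, so it is off. The assumption is consistent.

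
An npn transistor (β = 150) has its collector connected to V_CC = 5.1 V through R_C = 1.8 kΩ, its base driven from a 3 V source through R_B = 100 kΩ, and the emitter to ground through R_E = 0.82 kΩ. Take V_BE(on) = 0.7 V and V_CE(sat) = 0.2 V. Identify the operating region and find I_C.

Assume active. Base-emitter loop: I_B = (V_BB − V_BE)/(R_B + (β+1)R_E) = (3 − 0.7)/(100 + 151×0.82) = 0.0103 mA.
I_C = β·I_B = 150×0.0103 = 1.54 mA.
V_CE = V_CC − I_C·R_C − I_E·R_E = 5.1 − 1.54×1.8 − 1.55×0.82 = 1.05 V > V_CE(sat), so the active-region assumption holds.

active; I_C ≈ 1.5 mA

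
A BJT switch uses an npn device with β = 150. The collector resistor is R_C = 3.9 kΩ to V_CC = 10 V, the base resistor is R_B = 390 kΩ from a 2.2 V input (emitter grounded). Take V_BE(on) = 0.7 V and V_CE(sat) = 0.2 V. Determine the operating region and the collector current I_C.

Assume active. Base-emitter loop: I_B = (V_BB − V_BE)/R_B = (2.2 − 0.7)/390 = 0.00385 mA.
I_C = β·I_B = 150×0.00385 = 0.577 mA.
V_CE = V_CC − I_C·R_C = 10 − 0.577×3.9 = 7.75 V > V_CE(sat), so the active-region assumption holds.

active; I_C ≈ 0.58 mA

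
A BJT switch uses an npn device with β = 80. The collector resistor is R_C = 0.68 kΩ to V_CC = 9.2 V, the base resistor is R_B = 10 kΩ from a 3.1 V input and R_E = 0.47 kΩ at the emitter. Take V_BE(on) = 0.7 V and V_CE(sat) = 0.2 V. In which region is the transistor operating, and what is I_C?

active; I_C ≈ 4 mA

Assume active. Base-emitter loop: I_B = (V_BB − V_BE)/(R_B + (β+1)R_E) = (3.1 − 0.7)/(10 + 81×0.47) = 0.0499 mA.
I_C = β·I_B = 80×0.0499 = 3.99 mA.
V_CE = V_CC − I_C·R_C − I_E·R_E = 9.2 − 3.99×0.68 − 4.04×0.47 = 4.58 V > V_CE(sat), so the active-region assumption holds.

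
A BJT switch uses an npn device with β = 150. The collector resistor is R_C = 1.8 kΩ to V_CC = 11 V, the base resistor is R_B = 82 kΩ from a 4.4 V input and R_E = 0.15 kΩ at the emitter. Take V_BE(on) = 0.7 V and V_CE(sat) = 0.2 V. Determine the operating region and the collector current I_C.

Assume active. Base-emitter loop: I_B = (V_BB − V_BE)/(R_B + (β+1)R_E) = (4.4 − 0.7)/(82 + 151×0.15) = 0.0354 mA.
I_C = β·I_B = 150×0.0354 = 5.3 mA.
V_CE = V_CC − I_C·R_C − I_E·R_E = 11 − 5.3×1.8 − 5.34×0.15 = 0.653 V > V_CE(sat), so the active-region assumption holds.

active; I_C ≈ 5.3 mA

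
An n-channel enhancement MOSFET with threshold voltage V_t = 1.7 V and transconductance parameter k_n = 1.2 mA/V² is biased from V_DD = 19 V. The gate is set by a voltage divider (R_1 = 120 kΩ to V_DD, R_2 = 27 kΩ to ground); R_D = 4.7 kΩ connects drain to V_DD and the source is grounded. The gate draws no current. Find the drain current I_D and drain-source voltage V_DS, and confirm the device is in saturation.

I_D ≈ 1.9 mA, V_DS ≈ 10 V

V_G = V_DD·R_2/(R_1+R_2) = 19×27/147 = 3.49 V. With the source grounded, V_GS = V_G = 3.49 V.
Assume saturation: I_D = (k_n/2)(V_GS − V_t)² = (1.2/2)×(3.49 − 1.7)² = 0.6×1.79² = 1.92 mA.
V_DS = V_DD − I_D·R_D = 19 − 1.92×4.7 = 9.97 V.
Saturation requires V_DS ≥ V_GS − V_t = 1.79 V; 9.97 ≥ 1.79 ✓.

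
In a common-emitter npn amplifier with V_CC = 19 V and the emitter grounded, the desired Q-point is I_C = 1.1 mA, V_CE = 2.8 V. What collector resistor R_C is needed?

Collector loop: V_CC = I_C·R_C + V_CE.
R_C = (V_CC − V_CE)/I_C = (19 − 2.8)/1.1 = 14.7 kΩ.

R_C ≈ 15 kΩ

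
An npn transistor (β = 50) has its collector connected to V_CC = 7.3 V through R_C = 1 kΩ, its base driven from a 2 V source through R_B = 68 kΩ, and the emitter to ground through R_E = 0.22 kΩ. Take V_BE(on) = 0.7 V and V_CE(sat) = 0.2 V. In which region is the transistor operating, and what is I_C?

Assume active. Base-emitter loop: I_B = (V_BB − V_BE)/(R_B + (β+1)R_E) = (2 − 0.7)/(68 + 51×0.22) = 0.0164 mA.
I_C = β·I_B = 50×0.0164 = 0.82 mA.
V_CE = V_CC − I_C·R_C − I_E·R_E = 7.3 − 0.82×1 − 0.837×0.22 = 6.3 V > V_CE(sat), so the active-region assumption holds.

active; I_C ≈ 0.82 mA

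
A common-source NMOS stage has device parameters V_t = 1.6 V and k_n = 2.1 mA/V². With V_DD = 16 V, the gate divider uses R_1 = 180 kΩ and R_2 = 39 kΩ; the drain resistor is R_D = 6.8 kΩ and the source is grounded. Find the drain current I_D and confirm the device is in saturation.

V_G = V_DD·R_2/(R_1+R_2) = 16×39/219 = 2.85 V. With the source grounded, V_GS = V_G = 2.85 V.
Assume saturation: I_D = (k_n/2)(V_GS − V_t)² = (2.1/2)×(2.85 − 1.6)² = 1.05×1.25² = 1.64 mA.
V_DS = V_DD − I_D·R_D = 16 − 1.64×6.8 = 4.86 V.
Saturation requires V_DS ≥ V_GS − V_t = 1.25 V; 4.86 ≥ 1.25 ✓.

I_D ≈ 1.6 mA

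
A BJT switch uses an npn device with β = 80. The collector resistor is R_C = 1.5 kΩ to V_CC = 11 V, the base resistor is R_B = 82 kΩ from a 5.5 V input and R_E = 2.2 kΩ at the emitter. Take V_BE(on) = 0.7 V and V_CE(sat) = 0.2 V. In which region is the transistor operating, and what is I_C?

Assume active. Base-emitter loop: I_B = (V_BB − V_BE)/(R_B + (β+1)R_E) = (5.5 − 0.7)/(82 + 81×2.2) = 0.0184 mA.
I_C = β·I_B = 80×0.0184 = 1.48 mA.
V_CE = V_CC − I_C·R_C − I_E·R_E = 11 − 1.48×1.5 − 1.49×2.2 = 5.5 V > V_CE(sat), so the active-region assumption holds.

active; I_C ≈ 1.5 mA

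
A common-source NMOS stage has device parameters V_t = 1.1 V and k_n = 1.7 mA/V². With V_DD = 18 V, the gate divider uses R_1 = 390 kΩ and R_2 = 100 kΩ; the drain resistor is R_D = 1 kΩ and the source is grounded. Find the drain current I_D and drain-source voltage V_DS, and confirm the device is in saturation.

I_D ≈ 5.6 mA, V_DS ≈ 12 V

V_G = V_DD·R_2/(R_1+R_2) = 18×100/490 = 3.67 V. With the source grounded, V_GS = V_G = 3.67 V.
Assume saturation: I_D = (k_n/2)(V_GS − V_t)² = (1.7/2)×(3.67 − 1.1)² = 0.85×2.57² = 5.63 mA.
V_DS = V_DD − I_D·R_D = 18 − 5.63×1 = 12.4 V.
Saturation requires V_DS ≥ V_GS − V_t = 2.57 V; 12.4 ≥ 2.57 ✓.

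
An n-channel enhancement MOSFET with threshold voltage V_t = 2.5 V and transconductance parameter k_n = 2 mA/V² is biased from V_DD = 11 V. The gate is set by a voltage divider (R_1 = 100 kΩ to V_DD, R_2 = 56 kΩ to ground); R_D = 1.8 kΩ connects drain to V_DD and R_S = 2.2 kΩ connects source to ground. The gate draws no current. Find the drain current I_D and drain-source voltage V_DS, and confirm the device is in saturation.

I_D ≈ 0.38 mA, V_DS ≈ 9.5 V

V_G = V_DD·R_2/(R_1+R_2) = 11×56/156 = 3.95 V.
Assume saturation: I_D = (k_n/2)(V_GS − V_t)² with V_GS = V_G − I_D·R_S = 3.95 − 2.2·I_D.
Substituting gives 4.84·I_D² − 7.37·I_D + 2.1 = 0, with roots I_D = 0.379 or 1.14 mA.
The root I_D = 1.14 mA gives V_GS = 1.43 V ≤ V_t, so take I_D = 0.379 mA.
Then V_GS = 3.12 V and V_DS = V_DD − I_D(R_D+R_S) = 11 − 0.379×4 = 9.48 V.
Saturation requires V_DS ≥ V_GS − V_t = 0.615 V; 9.48 ≥ 0.615 ✓.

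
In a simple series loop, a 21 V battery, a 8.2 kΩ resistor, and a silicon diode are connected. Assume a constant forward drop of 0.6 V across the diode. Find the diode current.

I ≈ 2.5 mA

KVL around the loop: 21 = V_D + I·R = 0.6 + I × 8.2 kΩ.
So I = (21 − 0.6) / 8.2 kΩ = 20.4 / 8.2 = 2.49 mA.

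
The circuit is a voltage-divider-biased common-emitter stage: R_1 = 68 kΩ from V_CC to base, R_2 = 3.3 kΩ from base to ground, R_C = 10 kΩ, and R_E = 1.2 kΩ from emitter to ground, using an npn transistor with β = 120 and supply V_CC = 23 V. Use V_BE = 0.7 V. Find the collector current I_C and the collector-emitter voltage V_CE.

Thevenize the base divider: V_Th = V_CC·R_2/(R_1+R_2) = 23×3.3/71.3 = 1.06 V, R_Th = R_1‖R_2 = 3.15 kΩ.
Base-emitter loop: V_Th = I_B·R_Th + V_BE + (β+1)I_B·R_E, so I_B = (1.06 − 0.7) / (3.15 + 121×1.2) = 0.00246 mA.
I_C = β·I_B = 120×0.00246 = 0.295 mA, and I_E = (β+1)I_B = 0.297 mA.
V_CE = V_CC − I_C·R_C − I_E·R_E = 23 − 0.295×10 − 0.297×1.2 = 19.7 V.
V_CE = 19.7 V > 0.2 V confirms active-region operation.

I_C ≈ 0.29 mA, V_CE ≈ 20 V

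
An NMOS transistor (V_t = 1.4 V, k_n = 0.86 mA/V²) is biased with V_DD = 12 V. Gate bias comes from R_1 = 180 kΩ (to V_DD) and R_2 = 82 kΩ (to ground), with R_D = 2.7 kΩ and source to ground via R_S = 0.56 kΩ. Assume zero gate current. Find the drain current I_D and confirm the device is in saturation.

I_D ≈ 1.2 mA

V_G = V_DD·R_2/(R_1+R_2) = 12×82/262 = 3.76 V.
Assume saturation: I_D = (k_n/2)(V_GS − V_t)² with V_GS = V_G − I_D·R_S = 3.76 − 0.56·I_D.
Substituting gives 0.135·I_D² − 2.13·I_D + 2.39 = 0, with roots I_D = 1.21 or 14.6 mA.
The root I_D = 14.6 mA gives V_GS = -4.43 V ≤ V_t, so take I_D = 1.21 mA.
Then V_GS = 3.08 V and V_DS = V_DD − I_D(R_D+R_S) = 12 − 1.21×3.26 = 8.05 V.
Saturation requires V_DS ≥ V_GS − V_t = 1.68 V; 8.05 ≥ 1.68 ✓.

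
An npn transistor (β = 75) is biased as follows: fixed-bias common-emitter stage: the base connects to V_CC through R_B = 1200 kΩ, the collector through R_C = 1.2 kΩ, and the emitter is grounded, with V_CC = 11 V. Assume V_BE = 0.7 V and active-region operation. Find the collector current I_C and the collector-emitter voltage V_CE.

Base loop: V_CC = I_B·R_B + V_BE, so I_B = (11 − 0.7)/1200 kΩ = 0.00858 mA.
In the active region I_C = β·I_B = 75 × 0.00858 = 0.644 mA.
Collector loop: V_CE = V_CC − I_C·R_C = 11 − 0.644×1.2 = 10.2 V.
Since V_CE = 10.2 V > V_CE(sat) ≈ 0.2 V, the transistor is in the active region as assumed.

I_C ≈ 0.64 mA, V_CE ≈ 10 V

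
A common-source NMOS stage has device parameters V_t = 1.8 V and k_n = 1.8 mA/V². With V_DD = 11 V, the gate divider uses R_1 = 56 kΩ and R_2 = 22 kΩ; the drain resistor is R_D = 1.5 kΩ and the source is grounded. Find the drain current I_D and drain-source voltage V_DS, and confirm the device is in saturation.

V_G = V_DD·R_2/(R_1+R_2) = 11×22/78 = 3.1 V. With the source grounded, V_GS = V_G = 3.1 V.
Assume saturation: I_D = (k_n/2)(V_GS − V_t)² = (1.8/2)×(3.1 − 1.8)² = 0.9×1.3² = 1.53 mA.
V_DS = V_DD − I_D·R_D = 11 − 1.53×1.5 = 8.71 V.
Saturation requires V_DS ≥ V_GS − V_t = 1.3 V; 8.71 ≥ 1.3 ✓.

I_D ≈ 1.5 mA, V_DS ≈ 8.7 V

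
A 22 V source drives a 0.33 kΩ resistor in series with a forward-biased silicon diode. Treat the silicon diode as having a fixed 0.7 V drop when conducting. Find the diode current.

I ≈ 65 mA

KVL around the loop: 22 = V_D + I·R = 0.7 + I × 0.33 kΩ.
So I = (22 − 0.7) / 0.33 kΩ = 21.3 / 0.33 = 64.5 mA.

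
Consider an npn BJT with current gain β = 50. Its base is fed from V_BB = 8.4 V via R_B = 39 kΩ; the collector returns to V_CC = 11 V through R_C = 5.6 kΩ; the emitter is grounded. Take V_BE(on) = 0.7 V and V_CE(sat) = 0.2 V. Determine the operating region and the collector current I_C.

saturation; I_C ≈ 1.9 mA

Assume active: I_B = (8.4 − 0.7)/39 = 0.197 mA, giving I_C = β·I_B = 9.87 mA.
But then V_CE = 11 − 9.87×5.6 = -44.3 V < V_CE(sat) = 0.2 V — impossible in the active region.
So the transistor is saturated. With V_CE = 0.2 V, I_C = (V_CC − 0.2)/R_C = 10.8/5.6 = 1.93 mA.
Check: β·I_B = 9.87 mA > I_C = 1.93 mA, confirming saturation.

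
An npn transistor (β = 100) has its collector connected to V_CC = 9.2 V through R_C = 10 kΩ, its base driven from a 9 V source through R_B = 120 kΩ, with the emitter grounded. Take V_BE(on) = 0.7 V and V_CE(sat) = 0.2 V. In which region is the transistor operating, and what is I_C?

saturation; I_C ≈ 0.9 mA

Assume active: I_B = (9 − 0.7)/120 = 0.0692 mA, giving I_C = β·I_B = 6.92 mA.
But then V_CE = 9.2 − 6.92×10 = -60 V < V_CE(sat) = 0.2 V — impossible in the active region.
So the transistor is saturated. With V_CE = 0.2 V, I_C = (V_CC − 0.2)/R_C = 9/10 = 0.9 mA.
Check: β·I_B = 6.92 mA > I_C = 0.9 mA, confirming saturation.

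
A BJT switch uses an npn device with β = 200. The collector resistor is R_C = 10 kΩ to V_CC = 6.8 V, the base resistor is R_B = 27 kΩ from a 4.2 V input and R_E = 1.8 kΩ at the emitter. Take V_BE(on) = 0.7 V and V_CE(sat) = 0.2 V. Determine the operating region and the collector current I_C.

Assume active: I_B = (4.2 − 0.7)/(27 + 201×1.8) = 0.009 mA, I_C = β·I_B = 1.8 mA.
Then V_CE = 6.8 − 1.8×10 − 1.81×1.8 = -14.5 V < 0.2 V — the active assumption fails.
Re-solve with V_CE = 0.2 V. KCL at the emitter: V_E/R_E = (V_BB−0.7−V_E)/R_B + (V_CC−0.2−V_E)/R_C, giving V_E = 1.14 V.
I_C = (V_CC − 0.2 − V_E)/R_C = (6.6 − 1.14)/10 = 0.546 mA.
Check: I_B = (3.5 − 1.14)/27 = 0.0874 mA, and β·I_B = 17.5 mA > I_C, confirming saturation.

saturation; I_C ≈ 0.55 mA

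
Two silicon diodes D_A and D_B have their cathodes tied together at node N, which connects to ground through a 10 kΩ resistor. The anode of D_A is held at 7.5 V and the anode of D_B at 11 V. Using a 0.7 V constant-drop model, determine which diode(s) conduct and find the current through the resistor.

Only D_B conducts; I_R ≈ 1 mA

Assume both conduct. Then node N would need to be at both 7.5−0.7 = 6.8 V and 11−0.7 = 10.3 V, which is impossible.
Assume only D_B conducts: V_N = 11 − 0.7 = 10.3 V, so I_R = 10.3/10 = 1.03 mA.
Check D_A: its anode-to-cathode voltage is 7.5 − 10.3 = -2.8 V < 0.7 V, so it is off. The assumption is consistent.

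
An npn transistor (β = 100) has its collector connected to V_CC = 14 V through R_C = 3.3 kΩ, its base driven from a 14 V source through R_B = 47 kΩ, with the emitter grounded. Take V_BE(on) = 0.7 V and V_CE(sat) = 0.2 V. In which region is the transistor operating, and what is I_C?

Assume active: I_B = (14 − 0.7)/47 = 0.283 mA, giving I_C = β·I_B = 28.3 mA.
But then V_CE = 14 − 28.3×3.3 = -79.4 V < V_CE(sat) = 0.2 V — impossible in the active region.
So the transistor is saturated. With V_CE = 0.2 V, I_C = (V_CC − 0.2)/R_C = 13.8/3.3 = 4.18 mA.
Check: β·I_B = 28.3 mA > I_C = 4.18 mA, confirming saturation.

saturation; I_C ≈ 4.2 mA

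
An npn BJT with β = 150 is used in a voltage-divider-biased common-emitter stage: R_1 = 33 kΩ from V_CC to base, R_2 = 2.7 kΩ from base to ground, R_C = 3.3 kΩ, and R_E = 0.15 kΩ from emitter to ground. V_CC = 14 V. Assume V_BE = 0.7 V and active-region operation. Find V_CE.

Thevenize the base divider: V_Th = V_CC·R_2/(R_1+R_2) = 14×2.7/35.7 = 1.06 V, R_Th = R_1‖R_2 = 2.5 kΩ.
Base-emitter loop: V_Th = I_B·R_Th + V_BE + (β+1)I_B·R_E, so I_B = (1.06 − 0.7) / (2.5 + 151×0.15) = 0.0143 mA.
I_C = β·I_B = 150×0.0143 = 2.14 mA, and I_E = (β+1)I_B = 2.15 mA.
V_CE = V_CC − I_C·R_C − I_E·R_E = 14 − 2.14×3.3 − 2.15×0.15 = 6.61 V.
V_CE = 6.61 V > 0.2 V confirms active-region operation.

V_CE ≈ 6.6 V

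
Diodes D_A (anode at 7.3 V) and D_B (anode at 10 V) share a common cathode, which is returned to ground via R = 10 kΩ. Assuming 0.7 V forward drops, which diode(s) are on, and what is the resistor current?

Assume both conduct. Then node N would need to be at both 7.3−0.7 = 6.6 V and 10−0.7 = 9.3 V, which is impossible.
Assume only D_B conducts: V_N = 10 − 0.7 = 9.3 V, so I_R = 9.3/10 = 0.93 mA.
Check D_A: its anode-to-cathode voltage is 7.3 − 9.3 = -2 V < 0.7 V, so it is off. The assumption is consistent.

Only D_B conducts; I_R ≈ 0.93 mA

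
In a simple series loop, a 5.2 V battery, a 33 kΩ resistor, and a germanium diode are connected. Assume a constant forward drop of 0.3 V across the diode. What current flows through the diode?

KVL around the loop: 5.2 = V_D + I·R = 0.3 + I × 33 kΩ.
So I = (5.2 − 0.3) / 33 kΩ = 4.9 / 33 = 0.148 mA.

I ≈ 0.15 mA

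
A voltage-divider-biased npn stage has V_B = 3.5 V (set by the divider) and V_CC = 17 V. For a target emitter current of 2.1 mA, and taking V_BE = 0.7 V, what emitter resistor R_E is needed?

V_E = V_B − V_BE = 3.5 − 0.7 = 2.8 V.
R_E = V_E / I_E = 2.8 / 2.1 = 1.33 kΩ.

R_E ≈ 1.3 kΩ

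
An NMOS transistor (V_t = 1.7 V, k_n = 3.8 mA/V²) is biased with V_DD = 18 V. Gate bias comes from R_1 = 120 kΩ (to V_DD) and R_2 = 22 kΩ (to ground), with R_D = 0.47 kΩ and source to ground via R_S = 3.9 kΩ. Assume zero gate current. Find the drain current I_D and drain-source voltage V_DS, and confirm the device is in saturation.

I_D ≈ 0.2 mA, V_DS ≈ 17 V

V_G = V_DD·R_2/(R_1+R_2) = 18×22/142 = 2.79 V.
Assume saturation: I_D = (k_n/2)(V_GS − V_t)² with V_GS = V_G − I_D·R_S = 2.79 − 3.9·I_D.
Substituting gives 28.9·I_D² − 17.1·I_D + 2.25 = 0, with roots I_D = 0.197 or 0.396 mA.
The root I_D = 0.396 mA gives V_GS = 1.24 V ≤ V_t, so take I_D = 0.197 mA.
Then V_GS = 2.02 V and V_DS = V_DD − I_D(R_D+R_S) = 18 − 0.197×4.37 = 17.1 V.
Saturation requires V_DS ≥ V_GS − V_t = 0.322 V; 17.1 ≥ 0.322 ✓.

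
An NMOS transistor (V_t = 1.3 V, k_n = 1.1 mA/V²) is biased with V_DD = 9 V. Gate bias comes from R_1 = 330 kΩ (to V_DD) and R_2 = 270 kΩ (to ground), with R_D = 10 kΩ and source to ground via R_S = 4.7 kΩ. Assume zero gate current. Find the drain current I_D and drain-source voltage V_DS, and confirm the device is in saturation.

V_G = V_DD·R_2/(R_1+R_2) = 9×270/600 = 4.05 V.
Assume saturation: I_D = (k_n/2)(V_GS − V_t)² with V_GS = V_G − I_D·R_S = 4.05 − 4.7·I_D.
Substituting gives 12.1·I_D² − 15.2·I_D + 4.16 = 0, with roots I_D = 0.403 or 0.85 mA.
The root I_D = 0.85 mA gives V_GS = 0.0572 V ≤ V_t, so take I_D = 0.403 mA.
Then V_GS = 2.16 V and V_DS = V_DD − I_D(R_D+R_S) = 9 − 0.403×14.7 = 3.08 V.
Saturation requires V_DS ≥ V_GS − V_t = 0.856 V; 3.08 ≥ 0.856 ✓.

I_D ≈ 0.4 mA, V_DS ≈ 3.1 V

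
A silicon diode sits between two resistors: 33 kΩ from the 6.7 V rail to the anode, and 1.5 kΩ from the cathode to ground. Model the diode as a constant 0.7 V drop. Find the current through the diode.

I ≈ 0.17 mA

The two resistors are in series with the diode, so KVL gives 6.7 = I·33 + 0.7 + I·1.5.
I = (6.7 − 0.7) / (33 + 1.5) kΩ = 6 / 34.5 = 0.174 mA.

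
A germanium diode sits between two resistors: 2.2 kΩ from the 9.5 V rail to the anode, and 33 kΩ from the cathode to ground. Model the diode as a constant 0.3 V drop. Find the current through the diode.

I ≈ 0.26 mA

The two resistors are in series with the diode, so KVL gives 9.5 = I·2.2 + 0.3 + I·33.
I = (9.5 − 0.3) / (2.2 + 33) kΩ = 9.2 / 35.2 = 0.261 mA.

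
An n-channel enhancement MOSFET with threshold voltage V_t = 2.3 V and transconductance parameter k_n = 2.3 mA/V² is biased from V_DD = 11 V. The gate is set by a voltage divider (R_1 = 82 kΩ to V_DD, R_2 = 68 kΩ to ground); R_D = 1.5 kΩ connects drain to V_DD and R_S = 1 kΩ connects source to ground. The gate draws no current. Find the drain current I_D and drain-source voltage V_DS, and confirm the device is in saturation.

V_G = V_DD·R_2/(R_1+R_2) = 11×68/150 = 4.99 V.
Assume saturation: I_D = (k_n/2)(V_GS − V_t)² with V_GS = V_G − I_D·R_S = 4.99 − 1·I_D.
Substituting gives 1.15·I_D² − 7.18·I_D + 8.3 = 0, with roots I_D = 1.53 or 4.71 mA.
The root I_D = 4.71 mA gives V_GS = 0.276 V ≤ V_t, so take I_D = 1.53 mA.
Then V_GS = 3.45 V and V_DS = V_DD − I_D(R_D+R_S) = 11 − 1.53×2.5 = 7.17 V.
Saturation requires V_DS ≥ V_GS − V_t = 1.15 V; 7.17 ≥ 1.15 ✓.

I_D ≈ 1.5 mA, V_DS ≈ 7.2 V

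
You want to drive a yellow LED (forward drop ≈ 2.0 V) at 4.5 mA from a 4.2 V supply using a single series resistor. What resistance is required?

R ≈ 0.49 kΩ

The resistor drops V_S − V_D = 4.2 − 2.0 = 2.2 V at 4.5 mA.
R = 2.2 V / 4.5 mA = 0.489 kΩ.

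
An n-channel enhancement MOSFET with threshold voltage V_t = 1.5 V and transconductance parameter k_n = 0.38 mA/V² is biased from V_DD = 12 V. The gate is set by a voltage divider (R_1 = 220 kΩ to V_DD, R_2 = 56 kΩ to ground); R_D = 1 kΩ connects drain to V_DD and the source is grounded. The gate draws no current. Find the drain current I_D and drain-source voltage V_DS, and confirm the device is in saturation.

I_D ≈ 0.17 mA, V_DS ≈ 12 V

V_G = V_DD·R_2/(R_1+R_2) = 12×56/276 = 2.43 V. With the source grounded, V_GS = V_G = 2.43 V.
Assume saturation: I_D = (k_n/2)(V_GS − V_t)² = (0.38/2)×(2.43 − 1.5)² = 0.19×0.935² = 0.166 mA.
V_DS = V_DD − I_D·R_D = 12 − 0.166×1 = 11.8 V.
Saturation requires V_DS ≥ V_GS − V_t = 0.935 V; 11.8 ≥ 0.935 ✓.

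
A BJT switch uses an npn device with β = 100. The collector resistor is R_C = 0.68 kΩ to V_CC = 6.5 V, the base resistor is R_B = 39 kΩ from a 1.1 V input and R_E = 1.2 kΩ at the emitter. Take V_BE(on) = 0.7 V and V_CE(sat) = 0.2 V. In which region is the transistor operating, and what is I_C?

active; I_C ≈ 0.25 mA

Assume active. Base-emitter loop: I_B = (V_BB − V_BE)/(R_B + (β+1)R_E) = (1.1 − 0.7)/(39 + 101×1.2) = 0.0025 mA.
I_C = β·I_B = 100×0.0025 = 0.25 mA.
V_CE = V_CC − I_C·R_C − I_E·R_E = 6.5 − 0.25×0.68 − 0.252×1.2 = 6.03 V > V_CE(sat), so the active-region assumption holds.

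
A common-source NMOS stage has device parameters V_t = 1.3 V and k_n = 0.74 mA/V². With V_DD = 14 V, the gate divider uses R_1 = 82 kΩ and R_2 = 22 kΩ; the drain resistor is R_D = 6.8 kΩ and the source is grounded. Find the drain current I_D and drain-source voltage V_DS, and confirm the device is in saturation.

V_G = V_DD·R_2/(R_1+R_2) = 14×22/104 = 2.96 V. With the source grounded, V_GS = V_G = 2.96 V.
Assume saturation: I_D = (k_n/2)(V_GS − V_t)² = (0.74/2)×(2.96 − 1.3)² = 0.37×1.66² = 1.02 mA.
V_DS = V_DD − I_D·R_D = 14 − 1.02×6.8 = 7.05 V.
Saturation requires V_DS ≥ V_GS − V_t = 1.66 V; 7.05 ≥ 1.66 ✓.

I_D ≈ 1 mA, V_DS ≈ 7.1 V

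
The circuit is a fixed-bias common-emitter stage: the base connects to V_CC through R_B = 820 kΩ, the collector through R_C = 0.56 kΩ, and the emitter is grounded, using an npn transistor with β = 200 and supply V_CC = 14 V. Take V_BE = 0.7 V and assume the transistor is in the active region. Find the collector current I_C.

I_C ≈ 3.2 mA

Base loop: V_CC = I_B·R_B + V_BE, so I_B = (14 − 0.7)/820 kΩ = 0.0162 mA.
In the active region I_C = β·I_B = 200 × 0.0162 = 3.24 mA.
Collector loop: V_CE = V_CC − I_C·R_C = 14 − 3.24×0.56 = 12.2 V.
Since V_CE = 12.2 V > V_CE(sat) ≈ 0.2 V, the transistor is in the active region as assumed.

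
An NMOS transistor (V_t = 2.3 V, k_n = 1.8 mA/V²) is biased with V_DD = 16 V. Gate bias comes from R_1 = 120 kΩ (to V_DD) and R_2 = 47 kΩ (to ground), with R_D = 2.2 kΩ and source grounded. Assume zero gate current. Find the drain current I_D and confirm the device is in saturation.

I_D ≈ 4.4 mA

V_G = V_DD·R_2/(R_1+R_2) = 16×47/167 = 4.5 V. With the source grounded, V_GS = V_G = 4.5 V.
Assume saturation: I_D = (k_n/2)(V_GS − V_t)² = (1.8/2)×(4.5 − 2.3)² = 0.9×2.2² = 4.37 mA.
V_DS = V_DD − I_D·R_D = 16 − 4.37×2.2 = 6.39 V.
Saturation requires V_DS ≥ V_GS − V_t = 2.2 V; 6.39 ≥ 2.2 ✓.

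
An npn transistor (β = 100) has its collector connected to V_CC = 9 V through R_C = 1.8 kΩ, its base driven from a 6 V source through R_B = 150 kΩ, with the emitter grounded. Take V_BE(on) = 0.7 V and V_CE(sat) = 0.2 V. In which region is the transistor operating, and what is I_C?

Assume active. Base-emitter loop: I_B = (V_BB − V_BE)/R_B = (6 − 0.7)/150 = 0.0353 mA.
I_C = β·I_B = 100×0.0353 = 3.53 mA.
V_CE = V_CC − I_C·R_C = 9 − 3.53×1.8 = 2.64 V > V_CE(sat), so the active-region assumption holds.

active; I_C ≈ 3.5 mA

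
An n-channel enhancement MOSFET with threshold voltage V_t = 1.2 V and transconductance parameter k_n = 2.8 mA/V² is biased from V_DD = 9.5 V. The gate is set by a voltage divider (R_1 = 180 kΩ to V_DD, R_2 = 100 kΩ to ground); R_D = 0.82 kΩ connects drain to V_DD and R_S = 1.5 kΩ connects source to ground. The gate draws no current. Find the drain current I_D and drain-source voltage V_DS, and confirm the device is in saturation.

I_D ≈ 0.92 mA, V_DS ≈ 7.4 V

V_G = V_DD·R_2/(R_1+R_2) = 9.5×100/280 = 3.39 V.
Assume saturation: I_D = (k_n/2)(V_GS − V_t)² with V_GS = V_G − I_D·R_S = 3.39 − 1.5·I_D.
Substituting gives 3.15·I_D² − 10.2·I_D + 6.73 = 0, with roots I_D = 0.921 or 2.32 mA.
The root I_D = 2.32 mA gives V_GS = -0.0873 V ≤ V_t, so take I_D = 0.921 mA.
Then V_GS = 2.01 V and V_DS = V_DD − I_D(R_D+R_S) = 9.5 − 0.921×2.32 = 7.36 V.
Saturation requires V_DS ≥ V_GS − V_t = 0.811 V; 7.36 ≥ 0.811 ✓.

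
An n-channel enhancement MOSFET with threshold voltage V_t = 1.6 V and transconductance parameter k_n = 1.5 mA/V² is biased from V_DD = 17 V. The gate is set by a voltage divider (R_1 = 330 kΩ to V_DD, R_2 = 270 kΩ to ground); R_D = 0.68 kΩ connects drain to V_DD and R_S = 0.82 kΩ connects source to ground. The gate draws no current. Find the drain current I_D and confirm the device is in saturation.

I_D ≈ 4.4 mA

V_G = V_DD·R_2/(R_1+R_2) = 17×270/600 = 7.65 V.
Assume saturation: I_D = (k_n/2)(V_GS − V_t)² with V_GS = V_G − I_D·R_S = 7.65 − 0.82·I_D.
Substituting gives 0.504·I_D² − 8.44·I_D + 27.5 = 0, with roots I_D = 4.42 or 12.3 mA.
The root I_D = 12.3 mA gives V_GS = -2.45 V ≤ V_t, so take I_D = 4.42 mA.
Then V_GS = 4.03 V and V_DS = V_DD − I_D(R_D+R_S) = 17 − 4.42×1.5 = 10.4 V.
Saturation requires V_DS ≥ V_GS − V_t = 2.43 V; 10.4 ≥ 2.43 ✓.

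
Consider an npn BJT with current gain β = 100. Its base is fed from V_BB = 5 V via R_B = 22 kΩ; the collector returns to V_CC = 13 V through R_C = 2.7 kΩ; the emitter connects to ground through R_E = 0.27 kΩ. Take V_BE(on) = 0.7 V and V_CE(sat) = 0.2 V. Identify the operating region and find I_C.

Assume active: I_B = (5 − 0.7)/(22 + 101×0.27) = 0.0873 mA, I_C = β·I_B = 8.73 mA.
Then V_CE = 13 − 8.73×2.7 − 8.81×0.27 = -12.9 V < 0.2 V — the active assumption fails.
Re-solve with V_CE = 0.2 V. KCL at the emitter: V_E/R_E = (V_BB−0.7−V_E)/R_B + (V_CC−0.2−V_E)/R_C, giving V_E = 1.2 V.
I_C = (V_CC − 0.2 − V_E)/R_C = (12.8 − 1.2)/2.7 = 4.3 mA.
Check: I_B = (4.3 − 1.2)/22 = 0.141 mA, and β·I_B = 14.1 mA > I_C, confirming saturation.

saturation; I_C ≈ 4.3 mA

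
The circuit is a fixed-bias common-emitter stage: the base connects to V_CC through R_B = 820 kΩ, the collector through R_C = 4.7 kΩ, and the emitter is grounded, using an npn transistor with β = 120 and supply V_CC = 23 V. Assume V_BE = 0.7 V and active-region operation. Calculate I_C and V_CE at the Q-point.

I_C ≈ 3.3 mA, V_CE ≈ 7.7 V

Base loop: V_CC = I_B·R_B + V_BE, so I_B = (23 − 0.7)/820 kΩ = 0.0272 mA.
In the active region I_C = β·I_B = 120 × 0.0272 = 3.26 mA.
Collector loop: V_CE = V_CC − I_C·R_C = 23 − 3.26×4.7 = 7.66 V.
Since V_CE = 7.66 V > V_CE(sat) ≈ 0.2 V, the transistor is in the active region as assumed.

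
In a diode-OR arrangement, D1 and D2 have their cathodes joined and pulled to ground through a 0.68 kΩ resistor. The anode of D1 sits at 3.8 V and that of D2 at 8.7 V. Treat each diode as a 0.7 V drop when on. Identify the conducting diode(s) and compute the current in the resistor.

Only D2 conducts; I_R ≈ 12 mA

Assume both conduct. Then node N would need to be at both 3.8−0.7 = 3.1 V and 8.7−0.7 = 8 V, which is impossible.
Assume only D2 conducts: V_N = 8.7 − 0.7 = 8 V, so I_R = 8/0.68 = 11.8 mA.
Check D1: its anode-to-cathode voltage is 3.8 − 8 = -4.2 V < 0.7 V, so it is off. The assumption is consistent.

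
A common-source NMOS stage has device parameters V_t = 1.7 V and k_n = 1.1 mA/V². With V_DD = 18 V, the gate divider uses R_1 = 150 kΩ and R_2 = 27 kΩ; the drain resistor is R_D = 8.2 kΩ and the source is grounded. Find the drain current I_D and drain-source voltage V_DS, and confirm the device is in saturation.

V_G = V_DD·R_2/(R_1+R_2) = 18×27/177 = 2.75 V. With the source grounded, V_GS = V_G = 2.75 V.
Assume saturation: I_D = (k_n/2)(V_GS − V_t)² = (1.1/2)×(2.75 − 1.7)² = 0.55×1.05² = 0.601 mA.
V_DS = V_DD − I_D·R_D = 18 − 0.601×8.2 = 13.1 V.
Saturation requires V_DS ≥ V_GS − V_t = 1.05 V; 13.1 ≥ 1.05 ✓.

I_D ≈ 0.6 mA, V_DS ≈ 13 V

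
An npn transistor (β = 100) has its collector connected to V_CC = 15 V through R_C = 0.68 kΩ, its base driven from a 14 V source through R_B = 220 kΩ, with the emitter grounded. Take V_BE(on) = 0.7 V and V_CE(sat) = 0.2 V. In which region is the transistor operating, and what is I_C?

active; I_C ≈ 6 mA

Assume active. Base-emitter loop: I_B = (V_BB − V_BE)/R_B = (14 − 0.7)/220 = 0.0605 mA.
I_C = β·I_B = 100×0.0605 = 6.05 mA.
V_CE = V_CC − I_C·R_C = 15 − 6.05×0.68 = 10.9 V > V_CE(sat), so the active-region assumption holds.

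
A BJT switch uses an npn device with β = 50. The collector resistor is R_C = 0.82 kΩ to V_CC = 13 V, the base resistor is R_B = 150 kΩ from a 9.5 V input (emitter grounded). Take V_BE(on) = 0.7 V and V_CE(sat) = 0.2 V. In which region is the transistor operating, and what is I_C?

Assume active. Base-emitter loop: I_B = (V_BB − V_BE)/R_B = (9.5 − 0.7)/150 = 0.0587 mA.
I_C = β·I_B = 50×0.0587 = 2.93 mA.
V_CE = V_CC − I_C·R_C = 13 − 2.93×0.82 = 10.6 V > V_CE(sat), so the active-region assumption holds.

active; I_C ≈ 2.9 mA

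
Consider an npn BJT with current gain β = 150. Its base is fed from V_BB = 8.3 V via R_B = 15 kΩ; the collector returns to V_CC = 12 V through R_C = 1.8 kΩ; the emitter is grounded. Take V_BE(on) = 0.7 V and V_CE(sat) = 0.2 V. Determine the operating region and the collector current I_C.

saturation; I_C ≈ 6.6 mA

Assume active: I_B = (8.3 − 0.7)/15 = 0.507 mA, giving I_C = β·I_B = 76 mA.
But then V_CE = 12 − 76×1.8 = -125 V < V_CE(sat) = 0.2 V — impossible in the active region.
So the transistor is saturated. With V_CE = 0.2 V, I_C = (V_CC − 0.2)/R_C = 11.8/1.8 = 6.56 mA.
Check: β·I_B = 76 mA > I_C = 6.56 mA, confirming saturation.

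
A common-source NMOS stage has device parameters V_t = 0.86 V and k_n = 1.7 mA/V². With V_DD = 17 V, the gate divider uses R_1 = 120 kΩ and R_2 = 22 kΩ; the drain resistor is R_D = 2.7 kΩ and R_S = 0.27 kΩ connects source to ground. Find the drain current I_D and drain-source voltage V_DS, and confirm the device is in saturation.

I_D ≈ 1.6 mA, V_DS ≈ 12 V

V_G = V_DD·R_2/(R_1+R_2) = 17×22/142 = 2.63 V.
Assume saturation: I_D = (k_n/2)(V_GS − V_t)² with V_GS = V_G − I_D·R_S = 2.63 − 0.27·I_D.
Substituting gives 0.062·I_D² − 1.81·I_D + 2.67 = 0, with roots I_D = 1.56 or 27.7 mA.
The root I_D = 27.7 mA gives V_GS = -4.85 V ≤ V_t, so take I_D = 1.56 mA.
Then V_GS = 2.21 V and V_DS = V_DD − I_D(R_D+R_S) = 17 − 1.56×2.97 = 12.4 V.
Saturation requires V_DS ≥ V_GS − V_t = 1.35 V; 12.4 ≥ 1.35 ✓.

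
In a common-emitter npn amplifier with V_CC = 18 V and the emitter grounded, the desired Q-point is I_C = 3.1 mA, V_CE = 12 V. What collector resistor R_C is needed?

Collector loop: V_CC = I_C·R_C + V_CE.
R_C = (V_CC − V_CE)/I_C = (18 − 12)/3.1 = 1.94 kΩ.

R_C ≈ 1.9 kΩ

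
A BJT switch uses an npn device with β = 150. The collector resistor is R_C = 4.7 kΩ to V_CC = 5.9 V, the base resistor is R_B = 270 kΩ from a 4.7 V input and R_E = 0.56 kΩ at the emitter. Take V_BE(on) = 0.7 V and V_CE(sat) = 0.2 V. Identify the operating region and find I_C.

Assume active: I_B = (4.7 − 0.7)/(270 + 151×0.56) = 0.0113 mA, I_C = β·I_B = 1.69 mA.
Then V_CE = 5.9 − 1.69×4.7 − 1.7×0.56 = -3.01 V < 0.2 V — the active assumption fails.
Re-solve with V_CE = 0.2 V. KCL at the emitter: V_E/R_E = (V_BB−0.7−V_E)/R_B + (V_CC−0.2−V_E)/R_C, giving V_E = 0.613 V.
I_C = (V_CC − 0.2 − V_E)/R_C = (5.7 − 0.613)/4.7 = 1.08 mA.
Check: I_B = (4 − 0.613)/270 = 0.0125 mA, and β·I_B = 1.88 mA > I_C, confirming saturation.

saturation; I_C ≈ 1.1 mA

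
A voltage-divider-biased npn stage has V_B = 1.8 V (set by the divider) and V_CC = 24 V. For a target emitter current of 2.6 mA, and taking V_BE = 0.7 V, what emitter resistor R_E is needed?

R_E ≈ 0.42 kΩ

V_E = V_B − V_BE = 1.8 − 0.7 = 1.1 V.
R_E = V_E / I_E = 1.1 / 2.6 = 0.423 kΩ.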